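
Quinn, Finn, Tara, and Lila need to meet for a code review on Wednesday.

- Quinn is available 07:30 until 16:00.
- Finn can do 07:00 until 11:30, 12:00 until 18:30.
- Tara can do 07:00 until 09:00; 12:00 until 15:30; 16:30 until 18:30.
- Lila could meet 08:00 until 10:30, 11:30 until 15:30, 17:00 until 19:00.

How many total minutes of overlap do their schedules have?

Quinn ∩ Finn: 07:30-11:30, 12:00-16:00.
Quinn ∩ Finn ∩ Tara: 07:30-09:00, 12:00-15:30.
Quinn ∩ Finn ∩ Tara ∩ Lila: 08:00-09:00, 12:00-15:30.
So the common availability across everyone is 08:00-09:00, 12:00-15:30.
Summing the common windows: 60 + 210 = 270 minutes.

270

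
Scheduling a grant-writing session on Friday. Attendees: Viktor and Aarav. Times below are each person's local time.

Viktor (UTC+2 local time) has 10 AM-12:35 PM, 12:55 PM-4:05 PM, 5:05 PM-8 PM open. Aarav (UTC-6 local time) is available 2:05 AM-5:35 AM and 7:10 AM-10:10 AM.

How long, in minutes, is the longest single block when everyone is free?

150

Viktor in UTC: 08:00-10:35, 10:55-14:05, 15:05-18:00 (subtract 2h to convert from UTC+2).
Aarav in UTC: 08:05-11:35, 13:10-16:10 (add 6h to convert from UTC-6).
Viktor ∩ Aarav: 08:05-10:35, 10:55-11:35, 13:10-14:05, 15:05-16:10.
Those are the intersection windows.
The longest is 08:05-10:35 at 150 minutes.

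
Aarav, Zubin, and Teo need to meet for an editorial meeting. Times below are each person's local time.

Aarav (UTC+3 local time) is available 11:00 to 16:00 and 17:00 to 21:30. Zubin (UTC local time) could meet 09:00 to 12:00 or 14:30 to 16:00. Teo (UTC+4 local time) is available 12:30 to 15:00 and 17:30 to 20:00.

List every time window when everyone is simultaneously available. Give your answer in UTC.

09:00-11:00, 14:30-16:00

Aarav in UTC: 08:00-13:00, 14:00-18:30 (subtract 3h to convert from UTC+3).
Zubin in UTC: 09:00-12:00, 14:30-16:00.
Teo in UTC: 08:30-11:00, 13:30-16:00 (subtract 4h to convert from UTC+4).
Aarav ∩ Zubin: 09:00-12:00, 14:30-16:00.
Aarav ∩ Zubin ∩ Teo: 09:00-11:00, 14:30-16:00.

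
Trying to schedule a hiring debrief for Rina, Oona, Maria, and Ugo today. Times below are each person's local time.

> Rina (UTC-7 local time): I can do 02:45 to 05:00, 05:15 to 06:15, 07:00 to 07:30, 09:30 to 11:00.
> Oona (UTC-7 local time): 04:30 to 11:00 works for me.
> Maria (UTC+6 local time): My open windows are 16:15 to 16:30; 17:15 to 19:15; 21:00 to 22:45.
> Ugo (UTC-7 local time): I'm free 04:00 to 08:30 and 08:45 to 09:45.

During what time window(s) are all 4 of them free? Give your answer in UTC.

Rina in UTC: 09:45-12:00, 12:15-13:15, 14:00-14:30, 16:30-18:00 (add 7h to convert from UTC-7).
Oona in UTC: 11:30-18:00 (add 7h to convert from UTC-7).
Maria in UTC: 10:15-10:30, 11:15-13:15, 15:00-16:45 (subtract 6h to convert from UTC+6).
Ugo in UTC: 11:00-15:30, 15:45-16:45 (add 7h to convert from UTC-7).
Rina ∩ Oona: 11:30-12:00, 12:15-13:15, 14:00-14:30, 16:30-18:00.
Rina ∩ Oona ∩ Maria: 11:30-12:00, 12:15-13:15, 16:30-16:45.
Rina ∩ Oona ∩ Maria ∩ Ugo: 11:30-12:00, 12:15-13:15, 16:30-16:45.
So the common availability across everyone is 11:30-12:00, 12:15-13:15, 16:30-16:45.

11:30-12:00, 12:15-13:15, 16:30-16:45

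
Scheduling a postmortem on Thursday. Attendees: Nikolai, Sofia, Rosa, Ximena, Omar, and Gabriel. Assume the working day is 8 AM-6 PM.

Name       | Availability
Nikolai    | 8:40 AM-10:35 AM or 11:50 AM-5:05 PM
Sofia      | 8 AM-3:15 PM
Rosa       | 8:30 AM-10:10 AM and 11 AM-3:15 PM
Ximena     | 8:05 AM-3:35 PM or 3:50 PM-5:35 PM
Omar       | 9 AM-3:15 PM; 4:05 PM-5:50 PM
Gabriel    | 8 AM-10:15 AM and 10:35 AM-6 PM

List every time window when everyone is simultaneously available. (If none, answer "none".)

Nikolai ∩ Sofia: 08:40-10:35, 11:50-15:15.
Nikolai ∩ Sofia ∩ Rosa: 08:40-10:10, 11:50-15:15.
Nikolai ∩ Sofia ∩ Rosa ∩ Ximena: 08:40-10:10, 11:50-15:15.
Nikolai ∩ Sofia ∩ Rosa ∩ Ximena ∩ Omar: 09:00-10:10, 11:50-15:15.
Nikolai ∩ Sofia ∩ Rosa ∩ Ximena ∩ Omar ∩ Gabriel: 09:00-10:10, 11:50-15:15.

09:00-10:10, 11:50-15:15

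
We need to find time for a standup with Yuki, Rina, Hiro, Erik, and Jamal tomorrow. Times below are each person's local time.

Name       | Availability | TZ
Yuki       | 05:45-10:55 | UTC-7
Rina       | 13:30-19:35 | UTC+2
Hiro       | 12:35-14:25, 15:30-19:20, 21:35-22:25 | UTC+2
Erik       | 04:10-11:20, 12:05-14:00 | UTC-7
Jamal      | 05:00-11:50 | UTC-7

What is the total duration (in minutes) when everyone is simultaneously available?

230

Yuki in UTC: 12:45-17:55 (add 7h to convert from UTC-7).
Rina in UTC: 11:30-17:35 (subtract 2h to convert from UTC+2).
Hiro in UTC: 10:35-12:25, 13:30-17:20, 19:35-20:25 (subtract 2h to convert from UTC+2).
Erik in UTC: 11:10-18:20, 19:05-21:00 (add 7h to convert from UTC-7).
Jamal in UTC: 12:00-18:50 (add 7h to convert from UTC-7).
Yuki ∩ Rina: 12:45-17:35.
Yuki ∩ Rina ∩ Hiro: 13:30-17:20.
Yuki ∩ Rina ∩ Hiro ∩ Erik: 13:30-17:20.
Yuki ∩ Rina ∩ Hiro ∩ Erik ∩ Jamal: 13:30-17:20.
Those are the intersection windows.
That's a single block of 230 minutes.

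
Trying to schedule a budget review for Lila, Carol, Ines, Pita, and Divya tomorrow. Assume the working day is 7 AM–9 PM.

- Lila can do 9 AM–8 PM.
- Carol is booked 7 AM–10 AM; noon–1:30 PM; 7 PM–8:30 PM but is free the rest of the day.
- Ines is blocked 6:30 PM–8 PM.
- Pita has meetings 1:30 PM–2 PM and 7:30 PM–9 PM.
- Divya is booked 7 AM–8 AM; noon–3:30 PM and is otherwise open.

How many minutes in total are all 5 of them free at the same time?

300

Lila free: 09:00-20:00.
Carol free: 10:00-12:00, 13:30-19:00, 20:30-21:00 (invert busy blocks within the working day).
Ines free: 07:00-18:30, 20:00-21:00 (invert busy blocks within the working day).
Pita free: 07:00-13:30, 14:00-19:30 (invert busy blocks within the working day).
Divya free: 08:00-12:00, 15:30-21:00 (invert busy blocks within the working day).
Lila ∩ Carol: 10:00-12:00, 13:30-19:00.
Lila ∩ Carol ∩ Ines: 10:00-12:00, 13:30-18:30.
Lila ∩ Carol ∩ Ines ∩ Pita: 10:00-12:00, 14:00-18:30.
Lila ∩ Carol ∩ Ines ∩ Pita ∩ Divya: 10:00-12:00, 15:30-18:30.
So the common availability across everyone is 10:00-12:00, 15:30-18:30.
Summing the common windows: 120 + 180 = 300 minutes.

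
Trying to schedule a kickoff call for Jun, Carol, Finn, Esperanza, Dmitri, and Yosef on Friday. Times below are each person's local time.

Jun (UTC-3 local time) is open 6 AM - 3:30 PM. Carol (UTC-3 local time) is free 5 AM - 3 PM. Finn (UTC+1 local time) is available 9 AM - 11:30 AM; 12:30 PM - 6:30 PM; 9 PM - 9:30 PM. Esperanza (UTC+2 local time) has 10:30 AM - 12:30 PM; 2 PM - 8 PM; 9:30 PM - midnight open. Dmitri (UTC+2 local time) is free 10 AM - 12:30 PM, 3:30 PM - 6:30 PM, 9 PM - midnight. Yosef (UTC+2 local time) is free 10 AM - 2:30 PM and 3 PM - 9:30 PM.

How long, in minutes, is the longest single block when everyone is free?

180

Jun in UTC: 09:00-18:30 (add 3h to convert from UTC-3).
Carol in UTC: 08:00-18:00 (add 3h to convert from UTC-3).
Finn in UTC: 08:00-10:30, 11:30-17:30, 20:00-20:30 (subtract 1h to convert from UTC+1).
Esperanza in UTC: 08:30-10:30, 12:00-18:00, 19:30-22:00 (subtract 2h to convert from UTC+2).
Dmitri in UTC: 08:00-10:30, 13:30-16:30, 19:00-22:00 (subtract 2h to convert from UTC+2).
Yosef in UTC: 08:00-12:30, 13:00-19:30 (subtract 2h to convert from UTC+2).
Jun ∩ Carol: 09:00-18:00.
Jun ∩ Carol ∩ Finn: 09:00-10:30, 11:30-17:30.
Jun ∩ Carol ∩ Finn ∩ Esperanza: 09:00-10:30, 12:00-17:30.
Jun ∩ Carol ∩ Finn ∩ Esperanza ∩ Dmitri: 09:00-10:30, 13:30-16:30.
Jun ∩ Carol ∩ Finn ∩ Esperanza ∩ Dmitri ∩ Yosef: 09:00-10:30, 13:30-16:30.
The longest is 13:30-16:30 at 180 minutes.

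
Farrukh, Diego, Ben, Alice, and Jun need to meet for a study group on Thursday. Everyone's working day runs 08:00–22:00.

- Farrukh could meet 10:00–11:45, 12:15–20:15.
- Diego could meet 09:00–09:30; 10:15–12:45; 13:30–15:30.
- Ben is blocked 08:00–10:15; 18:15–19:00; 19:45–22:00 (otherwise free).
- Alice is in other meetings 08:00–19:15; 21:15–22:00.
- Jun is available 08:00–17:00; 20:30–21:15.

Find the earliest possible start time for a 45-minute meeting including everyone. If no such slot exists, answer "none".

Farrukh free: 10:00-11:45, 12:15-20:15.
Diego free: 09:00-09:30, 10:15-12:45, 13:30-15:30.
Ben free: 10:15-18:15, 19:00-19:45 (invert busy blocks within the working day).
Alice free: 19:15-21:15 (invert busy blocks within the working day).
Jun free: 08:00-17:00, 20:30-21:15.
Farrukh ∩ Diego: 10:15-11:45, 12:15-12:45, 13:30-15:30.
Farrukh ∩ Diego ∩ Ben: 10:15-11:45, 12:15-12:45, 13:30-15:30.
Farrukh ∩ Diego ∩ Ben ∩ Alice: ∅.
Farrukh ∩ Diego ∩ Ben ∩ Alice ∩ Jun: ∅.
There is no time when everyone is free.
No common window is at least 45 minutes long.

none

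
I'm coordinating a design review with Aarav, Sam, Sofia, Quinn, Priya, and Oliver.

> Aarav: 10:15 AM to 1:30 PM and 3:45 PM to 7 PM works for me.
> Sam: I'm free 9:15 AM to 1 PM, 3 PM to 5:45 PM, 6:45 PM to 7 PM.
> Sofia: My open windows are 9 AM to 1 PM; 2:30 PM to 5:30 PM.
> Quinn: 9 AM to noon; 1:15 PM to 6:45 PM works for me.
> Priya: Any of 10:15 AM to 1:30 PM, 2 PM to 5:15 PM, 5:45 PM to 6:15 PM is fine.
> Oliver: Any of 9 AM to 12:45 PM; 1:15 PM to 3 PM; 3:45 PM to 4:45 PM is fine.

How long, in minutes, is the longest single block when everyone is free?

Aarav ∩ Sam: 10:15-13:00, 15:45-17:45, 18:45-19:00.
Aarav ∩ Sam ∩ Sofia: 10:15-13:00, 15:45-17:30.
Aarav ∩ Sam ∩ Sofia ∩ Quinn: 10:15-12:00, 15:45-17:30.
Aarav ∩ Sam ∩ Sofia ∩ Quinn ∩ Priya: 10:15-12:00, 15:45-17:15.
Aarav ∩ Sam ∩ Sofia ∩ Quinn ∩ Priya ∩ Oliver: 10:15-12:00, 15:45-16:45.
So the common availability across everyone is 10:15-12:00, 15:45-16:45.
The longest is 10:15-12:00 at 105 minutes.

105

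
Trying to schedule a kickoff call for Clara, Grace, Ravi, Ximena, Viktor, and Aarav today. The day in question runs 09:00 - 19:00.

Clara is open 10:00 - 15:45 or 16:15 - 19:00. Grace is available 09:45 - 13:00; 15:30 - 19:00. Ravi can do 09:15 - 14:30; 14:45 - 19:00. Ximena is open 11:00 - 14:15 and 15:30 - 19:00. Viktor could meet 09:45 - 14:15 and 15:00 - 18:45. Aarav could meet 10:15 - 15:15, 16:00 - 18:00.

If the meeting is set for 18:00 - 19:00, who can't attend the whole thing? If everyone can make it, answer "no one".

Clara: free for 18:00-19:00. Grace: free for 18:00-19:00. Ravi: free for 18:00-19:00. Ximena: free for 18:00-19:00. Viktor: not fully free for 18:00-19:00. Aarav: not fully free for 18:00-19:00.

Aarav, Viktor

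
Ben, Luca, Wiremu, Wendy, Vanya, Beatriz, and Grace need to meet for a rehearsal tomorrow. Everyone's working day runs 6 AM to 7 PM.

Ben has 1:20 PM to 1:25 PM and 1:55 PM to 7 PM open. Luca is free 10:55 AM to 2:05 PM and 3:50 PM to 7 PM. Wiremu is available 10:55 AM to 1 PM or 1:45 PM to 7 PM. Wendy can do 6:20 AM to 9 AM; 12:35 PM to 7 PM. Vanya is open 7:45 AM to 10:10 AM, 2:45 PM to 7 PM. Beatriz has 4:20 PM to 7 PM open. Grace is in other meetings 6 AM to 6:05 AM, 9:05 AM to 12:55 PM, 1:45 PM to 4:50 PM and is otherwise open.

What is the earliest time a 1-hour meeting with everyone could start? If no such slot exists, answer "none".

16:50

Ben free: 13:20-13:25, 13:55-19:00.
Luca free: 10:55-14:05, 15:50-19:00.
Wiremu free: 10:55-13:00, 13:45-19:00.
Wendy free: 06:20-09:00, 12:35-19:00.
Vanya free: 07:45-10:10, 14:45-19:00.
Beatriz free: 16:20-19:00.
Grace free: 06:05-09:05, 12:55-13:45, 16:50-19:00 (invert busy blocks within the working day).
Ben ∩ Luca: 13:20-13:25, 13:55-14:05, 15:50-19:00.
Ben ∩ Luca ∩ Wiremu: 13:55-14:05, 15:50-19:00.
Ben ∩ Luca ∩ Wiremu ∩ Wendy: 13:55-14:05, 15:50-19:00.
Ben ∩ Luca ∩ Wiremu ∩ Wendy ∩ Vanya: 15:50-19:00.
Ben ∩ Luca ∩ Wiremu ∩ Wendy ∩ Vanya ∩ Beatriz: 16:20-19:00.
Ben ∩ Luca ∩ Wiremu ∩ Wendy ∩ Vanya ∩ Beatriz ∩ Grace: 16:50-19:00.
Those are the intersection windows.
The first common window of at least 60 minutes is 16:50-19:00, so the earliest start is 16:50.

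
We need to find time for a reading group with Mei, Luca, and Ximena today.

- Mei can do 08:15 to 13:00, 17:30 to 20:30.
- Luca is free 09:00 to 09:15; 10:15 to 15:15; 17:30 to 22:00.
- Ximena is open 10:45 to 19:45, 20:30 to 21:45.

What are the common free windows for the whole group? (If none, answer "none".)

10:45-13:00, 17:30-19:45

Mei ∩ Luca: 09:00-09:15, 10:15-13:00, 17:30-20:30.
Mei ∩ Luca ∩ Ximena: 10:45-13:00, 17:30-19:45.
Those are the intersection windows.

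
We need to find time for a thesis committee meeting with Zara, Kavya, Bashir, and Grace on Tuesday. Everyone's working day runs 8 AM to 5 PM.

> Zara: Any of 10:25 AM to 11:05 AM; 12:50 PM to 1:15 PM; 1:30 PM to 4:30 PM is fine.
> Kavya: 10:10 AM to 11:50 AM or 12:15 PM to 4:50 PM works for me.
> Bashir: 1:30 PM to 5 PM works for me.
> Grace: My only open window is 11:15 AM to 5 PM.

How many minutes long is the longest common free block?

Zara ∩ Kavya: 10:25-11:05, 12:50-13:15, 13:30-16:30.
Zara ∩ Kavya ∩ Bashir: 13:30-16:30.
Zara ∩ Kavya ∩ Bashir ∩ Grace: 13:30-16:30.
The longest is 13:30-16:30 at 180 minutes.

180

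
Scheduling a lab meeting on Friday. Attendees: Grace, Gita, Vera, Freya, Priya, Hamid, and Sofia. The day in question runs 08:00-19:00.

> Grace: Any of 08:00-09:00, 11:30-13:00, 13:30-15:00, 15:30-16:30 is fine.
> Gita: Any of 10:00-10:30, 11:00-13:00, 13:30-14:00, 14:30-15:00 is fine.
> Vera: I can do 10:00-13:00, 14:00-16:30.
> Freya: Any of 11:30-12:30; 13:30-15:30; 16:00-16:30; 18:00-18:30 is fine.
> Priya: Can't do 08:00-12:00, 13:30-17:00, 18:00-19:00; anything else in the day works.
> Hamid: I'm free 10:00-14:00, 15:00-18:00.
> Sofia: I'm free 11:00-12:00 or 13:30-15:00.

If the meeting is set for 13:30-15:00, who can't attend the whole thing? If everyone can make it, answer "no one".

Gita, Hamid, Priya, Vera

Grace free: 08:00-09:00, 11:30-13:00, 13:30-15:00, 15:30-16:30.
Gita free: 10:00-10:30, 11:00-13:00, 13:30-14:00, 14:30-15:00.
Vera free: 10:00-13:00, 14:00-16:30.
Freya free: 11:30-12:30, 13:30-15:30, 16:00-16:30, 18:00-18:30.
Priya free: 12:00-13:30, 17:00-18:00 (invert busy blocks within the working day).
Hamid free: 10:00-14:00, 15:00-18:00.
Sofia free: 11:00-12:00, 13:30-15:00.
Grace: free for 13:30-15:00. Gita: not fully free for 13:30-15:00. Vera: not fully free for 13:30-15:00. Freya: free for 13:30-15:00. Priya: not fully free for 13:30-15:00. Hamid: not fully free for 13:30-15:00. Sofia: free for 13:30-15:00.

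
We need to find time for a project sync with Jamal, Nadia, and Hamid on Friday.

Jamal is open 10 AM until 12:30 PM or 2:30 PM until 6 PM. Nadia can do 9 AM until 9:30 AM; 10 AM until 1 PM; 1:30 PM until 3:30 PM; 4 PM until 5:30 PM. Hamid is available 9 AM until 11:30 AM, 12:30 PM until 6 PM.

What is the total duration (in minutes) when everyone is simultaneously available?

240

Jamal ∩ Nadia: 10:00-12:30, 14:30-15:30, 16:00-17:30.
Jamal ∩ Nadia ∩ Hamid: 10:00-11:30, 14:30-15:30, 16:00-17:30.
So the common availability across everyone is 10:00-11:30, 14:30-15:30, 16:00-17:30.
Summing the common windows: 90 + 60 + 90 = 240 minutes.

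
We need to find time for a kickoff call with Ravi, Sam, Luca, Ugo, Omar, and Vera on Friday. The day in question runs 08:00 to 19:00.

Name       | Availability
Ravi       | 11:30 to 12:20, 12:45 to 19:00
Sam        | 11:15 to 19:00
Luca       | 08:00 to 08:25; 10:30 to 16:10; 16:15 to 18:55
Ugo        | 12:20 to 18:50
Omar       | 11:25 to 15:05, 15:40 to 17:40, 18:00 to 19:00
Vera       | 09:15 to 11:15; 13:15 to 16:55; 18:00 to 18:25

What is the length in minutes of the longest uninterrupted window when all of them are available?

Ravi ∩ Sam: 11:30-12:20, 12:45-19:00.
Ravi ∩ Sam ∩ Luca: 11:30-12:20, 12:45-16:10, 16:15-18:55.
Ravi ∩ Sam ∩ Luca ∩ Ugo: 12:45-16:10, 16:15-18:50.
Ravi ∩ Sam ∩ Luca ∩ Ugo ∩ Omar: 12:45-15:05, 15:40-16:10, 16:15-17:40, 18:00-18:50.
Ravi ∩ Sam ∩ Luca ∩ Ugo ∩ Omar ∩ Vera: 13:15-15:05, 15:40-16:10, 16:15-16:55, 18:00-18:25.
The longest is 13:15-15:05 at 110 minutes.

110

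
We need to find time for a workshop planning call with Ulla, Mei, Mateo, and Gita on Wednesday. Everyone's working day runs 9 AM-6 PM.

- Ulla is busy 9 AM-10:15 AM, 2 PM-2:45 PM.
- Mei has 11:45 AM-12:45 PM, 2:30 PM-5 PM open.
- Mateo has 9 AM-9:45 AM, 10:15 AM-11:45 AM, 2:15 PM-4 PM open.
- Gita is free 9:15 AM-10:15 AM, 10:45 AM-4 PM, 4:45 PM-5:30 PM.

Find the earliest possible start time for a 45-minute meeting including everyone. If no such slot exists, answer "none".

Ulla free: 10:15-14:00, 14:45-18:00 (invert busy blocks within the working day).
Mei free: 11:45-12:45, 14:30-17:00.
Mateo free: 09:00-09:45, 10:15-11:45, 14:15-16:00.
Gita free: 09:15-10:15, 10:45-16:00, 16:45-17:30.
Ulla ∩ Mei: 11:45-12:45, 14:45-17:00.
Ulla ∩ Mei ∩ Mateo: 14:45-16:00.
Ulla ∩ Mei ∩ Mateo ∩ Gita: 14:45-16:00.
The first common window of at least 45 minutes is 14:45-16:00, so the earliest start is 14:45.

14:45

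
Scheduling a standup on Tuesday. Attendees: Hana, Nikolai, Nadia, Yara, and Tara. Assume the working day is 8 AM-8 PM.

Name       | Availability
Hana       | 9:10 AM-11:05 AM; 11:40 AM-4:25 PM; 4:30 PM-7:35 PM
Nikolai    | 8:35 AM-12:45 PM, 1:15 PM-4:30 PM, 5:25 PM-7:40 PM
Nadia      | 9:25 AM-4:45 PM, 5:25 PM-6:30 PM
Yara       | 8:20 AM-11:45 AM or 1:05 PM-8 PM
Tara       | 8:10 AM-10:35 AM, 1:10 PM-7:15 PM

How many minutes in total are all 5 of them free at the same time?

Hana ∩ Nikolai: 09:10-11:05, 11:40-12:45, 13:15-16:25, 17:25-19:35.
Hana ∩ Nikolai ∩ Nadia: 09:25-11:05, 11:40-12:45, 13:15-16:25, 17:25-18:30.
Hana ∩ Nikolai ∩ Nadia ∩ Yara: 09:25-11:05, 11:40-11:45, 13:15-16:25, 17:25-18:30.
Hana ∩ Nikolai ∩ Nadia ∩ Yara ∩ Tara: 09:25-10:35, 13:15-16:25, 17:25-18:30.
Those are the intersection windows.
Summing the common windows: 70 + 190 + 65 = 325 minutes.

325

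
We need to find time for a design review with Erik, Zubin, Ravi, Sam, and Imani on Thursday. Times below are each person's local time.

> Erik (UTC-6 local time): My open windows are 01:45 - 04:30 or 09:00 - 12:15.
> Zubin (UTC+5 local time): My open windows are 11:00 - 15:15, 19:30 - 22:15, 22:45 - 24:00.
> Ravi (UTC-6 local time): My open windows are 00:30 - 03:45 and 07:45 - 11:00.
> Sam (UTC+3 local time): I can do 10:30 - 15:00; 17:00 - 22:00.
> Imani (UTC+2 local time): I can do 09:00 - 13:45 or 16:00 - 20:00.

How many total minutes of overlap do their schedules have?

240

Erik in UTC: 07:45-10:30, 15:00-18:15 (add 6h to convert from UTC-6).
Zubin in UTC: 06:00-10:15, 14:30-17:15, 17:45-19:00 (subtract 5h to convert from UTC+5).
Ravi in UTC: 06:30-09:45, 13:45-17:00 (add 6h to convert from UTC-6).
Sam in UTC: 07:30-12:00, 14:00-19:00 (subtract 3h to convert from UTC+3).
Imani in UTC: 07:00-11:45, 14:00-18:00 (subtract 2h to convert from UTC+2).
Erik ∩ Zubin: 07:45-10:15, 15:00-17:15, 17:45-18:15.
Erik ∩ Zubin ∩ Ravi: 07:45-09:45, 15:00-17:00.
Erik ∩ Zubin ∩ Ravi ∩ Sam: 07:45-09:45, 15:00-17:00.
Erik ∩ Zubin ∩ Ravi ∩ Sam ∩ Imani: 07:45-09:45, 15:00-17:00.
So the common availability across everyone is 07:45-09:45, 15:00-17:00.
Summing the common windows: 120 + 120 = 240 minutes.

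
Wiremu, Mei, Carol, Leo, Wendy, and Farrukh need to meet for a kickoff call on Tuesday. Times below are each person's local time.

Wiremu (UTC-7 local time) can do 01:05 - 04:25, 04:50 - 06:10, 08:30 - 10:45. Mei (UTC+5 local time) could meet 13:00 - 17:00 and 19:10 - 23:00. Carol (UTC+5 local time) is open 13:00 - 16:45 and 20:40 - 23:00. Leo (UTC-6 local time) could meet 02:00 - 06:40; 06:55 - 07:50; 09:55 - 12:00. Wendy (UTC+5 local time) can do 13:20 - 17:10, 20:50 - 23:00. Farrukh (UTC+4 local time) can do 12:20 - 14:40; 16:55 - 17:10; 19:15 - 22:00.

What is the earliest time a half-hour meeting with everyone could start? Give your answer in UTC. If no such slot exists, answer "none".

Wiremu in UTC: 08:05-11:25, 11:50-13:10, 15:30-17:45 (add 7h to convert from UTC-7).
Mei in UTC: 08:00-12:00, 14:10-18:00 (subtract 5h to convert from UTC+5).
Carol in UTC: 08:00-11:45, 15:40-18:00 (subtract 5h to convert from UTC+5).
Leo in UTC: 08:00-12:40, 12:55-13:50, 15:55-18:00 (add 6h to convert from UTC-6).
Wendy in UTC: 08:20-12:10, 15:50-18:00 (subtract 5h to convert from UTC+5).
Farrukh in UTC: 08:20-10:40, 12:55-13:10, 15:15-18:00 (subtract 4h to convert from UTC+4).
Wiremu ∩ Mei: 08:05-11:25, 11:50-12:00, 15:30-17:45.
Wiremu ∩ Mei ∩ Carol: 08:05-11:25, 15:40-17:45.
Wiremu ∩ Mei ∩ Carol ∩ Leo: 08:05-11:25, 15:55-17:45.
Wiremu ∩ Mei ∩ Carol ∩ Leo ∩ Wendy: 08:20-11:25, 15:55-17:45.
Wiremu ∩ Mei ∩ Carol ∩ Leo ∩ Wendy ∩ Farrukh: 08:20-10:40, 15:55-17:45.
The first common window of at least 30 minutes is 08:20-10:40, so the earliest start is 08:20.

08:20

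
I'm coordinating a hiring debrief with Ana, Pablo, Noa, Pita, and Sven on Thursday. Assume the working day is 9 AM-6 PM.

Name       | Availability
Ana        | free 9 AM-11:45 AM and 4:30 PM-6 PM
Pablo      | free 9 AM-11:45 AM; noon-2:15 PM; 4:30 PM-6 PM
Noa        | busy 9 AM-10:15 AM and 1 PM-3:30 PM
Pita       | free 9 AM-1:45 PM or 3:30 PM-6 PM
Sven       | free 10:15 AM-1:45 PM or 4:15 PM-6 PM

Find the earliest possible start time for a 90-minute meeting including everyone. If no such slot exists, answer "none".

Ana free: 09:00-11:45, 16:30-18:00.
Pablo free: 09:00-11:45, 12:00-14:15, 16:30-18:00.
Noa free: 10:15-13:00, 15:30-18:00 (invert busy blocks within the working day).
Pita free: 09:00-13:45, 15:30-18:00.
Sven free: 10:15-13:45, 16:15-18:00.
Ana ∩ Pablo: 09:00-11:45, 16:30-18:00.
Ana ∩ Pablo ∩ Noa: 10:15-11:45, 16:30-18:00.
Ana ∩ Pablo ∩ Noa ∩ Pita: 10:15-11:45, 16:30-18:00.
Ana ∩ Pablo ∩ Noa ∩ Pita ∩ Sven: 10:15-11:45, 16:30-18:00.
The first common window of at least 90 minutes is 10:15-11:45, so the earliest start is 10:15.

10:15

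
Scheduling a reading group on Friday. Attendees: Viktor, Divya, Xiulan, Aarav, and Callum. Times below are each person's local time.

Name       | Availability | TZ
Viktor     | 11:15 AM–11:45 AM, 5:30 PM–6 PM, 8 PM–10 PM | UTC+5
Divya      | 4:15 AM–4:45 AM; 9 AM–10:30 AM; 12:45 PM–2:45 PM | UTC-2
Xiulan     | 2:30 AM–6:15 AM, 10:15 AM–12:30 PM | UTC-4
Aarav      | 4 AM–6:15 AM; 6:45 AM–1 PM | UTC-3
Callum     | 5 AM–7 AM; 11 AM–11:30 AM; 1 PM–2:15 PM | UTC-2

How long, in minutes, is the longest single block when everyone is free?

60

Viktor in UTC: 06:15-06:45, 12:30-13:00, 15:00-17:00 (subtract 5h to convert from UTC+5).
Divya in UTC: 06:15-06:45, 11:00-12:30, 14:45-16:45 (add 2h to convert from UTC-2).
Xiulan in UTC: 06:30-10:15, 14:15-16:30 (add 4h to convert from UTC-4).
Aarav in UTC: 07:00-09:15, 09:45-16:00 (add 3h to convert from UTC-3).
Callum in UTC: 07:00-09:00, 13:00-13:30, 15:00-16:15 (add 2h to convert from UTC-2).
Viktor ∩ Divya: 06:15-06:45, 15:00-16:45.
Viktor ∩ Divya ∩ Xiulan: 06:30-06:45, 15:00-16:30.
Viktor ∩ Divya ∩ Xiulan ∩ Aarav: 15:00-16:00.
Viktor ∩ Divya ∩ Xiulan ∩ Aarav ∩ Callum: 15:00-16:00.
So the common availability across everyone is 15:00-16:00.
The longest is 15:00-16:00 at 60 minutes.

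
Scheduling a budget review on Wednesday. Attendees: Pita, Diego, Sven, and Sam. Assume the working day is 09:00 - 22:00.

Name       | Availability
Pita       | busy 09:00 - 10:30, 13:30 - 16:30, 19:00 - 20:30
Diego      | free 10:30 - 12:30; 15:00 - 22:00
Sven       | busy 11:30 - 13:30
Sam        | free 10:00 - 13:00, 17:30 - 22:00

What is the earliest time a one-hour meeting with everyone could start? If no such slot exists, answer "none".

Pita free: 10:30-13:30, 16:30-19:00, 20:30-22:00 (invert busy blocks within the working day).
Diego free: 10:30-12:30, 15:00-22:00.
Sven free: 09:00-11:30, 13:30-22:00 (invert busy blocks within the working day).
Sam free: 10:00-13:00, 17:30-22:00.
Pita ∩ Diego: 10:30-12:30, 16:30-19:00, 20:30-22:00.
Pita ∩ Diego ∩ Sven: 10:30-11:30, 16:30-19:00, 20:30-22:00.
Pita ∩ Diego ∩ Sven ∩ Sam: 10:30-11:30, 17:30-19:00, 20:30-22:00.
The first common window of at least 60 minutes is 10:30-11:30, so the earliest start is 10:30.

10:30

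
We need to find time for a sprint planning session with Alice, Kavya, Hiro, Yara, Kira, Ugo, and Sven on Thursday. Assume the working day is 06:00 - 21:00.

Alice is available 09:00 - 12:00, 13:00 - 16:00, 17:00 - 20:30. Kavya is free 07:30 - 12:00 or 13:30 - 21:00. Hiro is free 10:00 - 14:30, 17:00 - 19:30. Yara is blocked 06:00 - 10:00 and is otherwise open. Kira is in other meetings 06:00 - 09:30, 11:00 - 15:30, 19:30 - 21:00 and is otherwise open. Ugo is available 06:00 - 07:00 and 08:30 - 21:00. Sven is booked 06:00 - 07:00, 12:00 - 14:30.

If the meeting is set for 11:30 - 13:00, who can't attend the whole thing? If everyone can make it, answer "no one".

Alice free: 09:00-12:00, 13:00-16:00, 17:00-20:30.
Kavya free: 07:30-12:00, 13:30-21:00.
Hiro free: 10:00-14:30, 17:00-19:30.
Yara free: 10:00-21:00 (invert busy blocks within the working day).
Kira free: 09:30-11:00, 15:30-19:30 (invert busy blocks within the working day).
Ugo free: 06:00-07:00, 08:30-21:00.
Sven free: 07:00-12:00, 14:30-21:00 (invert busy blocks within the working day).
Alice: not fully free for 11:30-13:00. Kavya: not fully free for 11:30-13:00. Hiro: free for 11:30-13:00. Yara: free for 11:30-13:00. Kira: not fully free for 11:30-13:00. Ugo: free for 11:30-13:00. Sven: not fully free for 11:30-13:00.

Alice, Kavya, Kira, Sven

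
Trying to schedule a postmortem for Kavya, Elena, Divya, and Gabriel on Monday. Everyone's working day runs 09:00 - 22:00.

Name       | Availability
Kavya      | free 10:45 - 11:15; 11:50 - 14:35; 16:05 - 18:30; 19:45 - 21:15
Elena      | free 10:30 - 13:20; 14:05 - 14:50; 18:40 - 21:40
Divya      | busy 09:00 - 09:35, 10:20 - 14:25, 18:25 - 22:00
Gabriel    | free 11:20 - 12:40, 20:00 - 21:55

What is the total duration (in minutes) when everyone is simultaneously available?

Kavya free: 10:45-11:15, 11:50-14:35, 16:05-18:30, 19:45-21:15.
Elena free: 10:30-13:20, 14:05-14:50, 18:40-21:40.
Divya free: 09:35-10:20, 14:25-18:25 (invert busy blocks within the working day).
Gabriel free: 11:20-12:40, 20:00-21:55.
Kavya ∩ Elena: 10:45-11:15, 11:50-13:20, 14:05-14:35, 19:45-21:15.
Kavya ∩ Elena ∩ Divya: 14:25-14:35.
Kavya ∩ Elena ∩ Divya ∩ Gabriel: ∅.
There is no time when everyone is free.
There is no common window, so the total is 0 minutes.

0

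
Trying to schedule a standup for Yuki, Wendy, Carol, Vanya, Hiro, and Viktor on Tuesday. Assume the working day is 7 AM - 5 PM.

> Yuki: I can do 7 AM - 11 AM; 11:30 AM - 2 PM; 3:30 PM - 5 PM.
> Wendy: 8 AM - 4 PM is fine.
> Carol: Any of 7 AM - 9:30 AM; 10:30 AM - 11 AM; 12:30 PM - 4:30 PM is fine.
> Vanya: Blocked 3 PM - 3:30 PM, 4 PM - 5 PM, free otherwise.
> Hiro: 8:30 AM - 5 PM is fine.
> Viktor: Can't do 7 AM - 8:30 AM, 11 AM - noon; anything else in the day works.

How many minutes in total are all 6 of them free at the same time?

210

Yuki free: 07:00-11:00, 11:30-14:00, 15:30-17:00.
Wendy free: 08:00-16:00.
Carol free: 07:00-09:30, 10:30-11:00, 12:30-16:30.
Vanya free: 07:00-15:00, 15:30-16:00 (invert busy blocks within the working day).
Hiro free: 08:30-17:00.
Viktor free: 08:30-11:00, 12:00-17:00 (invert busy blocks within the working day).
Yuki ∩ Wendy: 08:00-11:00, 11:30-14:00, 15:30-16:00.
Yuki ∩ Wendy ∩ Carol: 08:00-09:30, 10:30-11:00, 12:30-14:00, 15:30-16:00.
Yuki ∩ Wendy ∩ Carol ∩ Vanya: 08:00-09:30, 10:30-11:00, 12:30-14:00, 15:30-16:00.
Yuki ∩ Wendy ∩ Carol ∩ Vanya ∩ Hiro: 08:30-09:30, 10:30-11:00, 12:30-14:00, 15:30-16:00.
Yuki ∩ Wendy ∩ Carol ∩ Vanya ∩ Hiro ∩ Viktor: 08:30-09:30, 10:30-11:00, 12:30-14:00, 15:30-16:00.
Summing the common windows: 60 + 30 + 90 + 30 = 210 minutes.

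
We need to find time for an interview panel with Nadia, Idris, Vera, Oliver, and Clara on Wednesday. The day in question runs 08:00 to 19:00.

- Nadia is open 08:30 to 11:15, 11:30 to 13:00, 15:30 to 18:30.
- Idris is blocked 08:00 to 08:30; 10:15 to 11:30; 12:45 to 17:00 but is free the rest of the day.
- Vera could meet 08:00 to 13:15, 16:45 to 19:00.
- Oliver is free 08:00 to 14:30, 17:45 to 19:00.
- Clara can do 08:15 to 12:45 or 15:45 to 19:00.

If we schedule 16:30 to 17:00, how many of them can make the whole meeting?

Nadia free: 08:30-11:15, 11:30-13:00, 15:30-18:30.
Idris free: 08:30-10:15, 11:30-12:45, 17:00-19:00 (invert busy blocks within the working day).
Vera free: 08:00-13:15, 16:45-19:00.
Oliver free: 08:00-14:30, 17:45-19:00.
Clara free: 08:15-12:45, 15:45-19:00.
Nadia and Clara can make the full 16:30-17:00 slot — that's 2.

2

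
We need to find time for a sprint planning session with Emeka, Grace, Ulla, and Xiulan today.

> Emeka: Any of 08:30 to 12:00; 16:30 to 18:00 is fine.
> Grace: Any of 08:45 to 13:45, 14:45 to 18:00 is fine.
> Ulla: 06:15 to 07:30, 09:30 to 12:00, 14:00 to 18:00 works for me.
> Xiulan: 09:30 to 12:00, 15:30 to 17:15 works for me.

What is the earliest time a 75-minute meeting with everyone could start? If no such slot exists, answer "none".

Emeka ∩ Grace: 08:45-12:00, 16:30-18:00.
Emeka ∩ Grace ∩ Ulla: 09:30-12:00, 16:30-18:00.
Emeka ∩ Grace ∩ Ulla ∩ Xiulan: 09:30-12:00, 16:30-17:15.
So the common availability across everyone is 09:30-12:00, 16:30-17:15.
The first common window of at least 75 minutes is 09:30-12:00, so the earliest start is 09:30.

09:30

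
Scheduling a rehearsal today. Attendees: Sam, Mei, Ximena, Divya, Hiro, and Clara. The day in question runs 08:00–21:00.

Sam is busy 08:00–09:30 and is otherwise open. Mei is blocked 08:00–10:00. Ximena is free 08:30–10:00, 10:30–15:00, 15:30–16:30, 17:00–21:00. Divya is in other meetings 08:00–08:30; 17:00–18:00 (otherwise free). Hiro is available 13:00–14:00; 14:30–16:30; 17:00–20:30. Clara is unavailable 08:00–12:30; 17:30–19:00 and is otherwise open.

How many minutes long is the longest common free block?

Sam free: 09:30-21:00 (invert busy blocks within the working day).
Mei free: 10:00-21:00 (invert busy blocks within the working day).
Ximena free: 08:30-10:00, 10:30-15:00, 15:30-16:30, 17:00-21:00.
Divya free: 08:30-17:00, 18:00-21:00 (invert busy blocks within the working day).
Hiro free: 13:00-14:00, 14:30-16:30, 17:00-20:30.
Clara free: 12:30-17:30, 19:00-21:00 (invert busy blocks within the working day).
Sam ∩ Mei: 10:00-21:00.
Sam ∩ Mei ∩ Ximena: 10:30-15:00, 15:30-16:30, 17:00-21:00.
Sam ∩ Mei ∩ Ximena ∩ Divya: 10:30-15:00, 15:30-16:30, 18:00-21:00.
Sam ∩ Mei ∩ Ximena ∩ Divya ∩ Hiro: 13:00-14:00, 14:30-15:00, 15:30-16:30, 18:00-20:30.
Sam ∩ Mei ∩ Ximena ∩ Divya ∩ Hiro ∩ Clara: 13:00-14:00, 14:30-15:00, 15:30-16:30, 19:00-20:30.
The longest is 19:00-20:30 at 90 minutes.

90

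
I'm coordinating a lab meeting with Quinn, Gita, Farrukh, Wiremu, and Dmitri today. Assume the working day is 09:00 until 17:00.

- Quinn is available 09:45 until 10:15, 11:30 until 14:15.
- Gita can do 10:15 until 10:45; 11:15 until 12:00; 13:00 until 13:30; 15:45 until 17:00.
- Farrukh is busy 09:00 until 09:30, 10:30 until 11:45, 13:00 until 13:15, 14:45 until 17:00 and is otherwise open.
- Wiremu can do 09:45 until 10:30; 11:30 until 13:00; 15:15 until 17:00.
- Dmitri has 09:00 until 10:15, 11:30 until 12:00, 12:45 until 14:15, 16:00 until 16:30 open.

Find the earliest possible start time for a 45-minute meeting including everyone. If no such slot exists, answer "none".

none

Quinn free: 09:45-10:15, 11:30-14:15.
Gita free: 10:15-10:45, 11:15-12:00, 13:00-13:30, 15:45-17:00.
Farrukh free: 09:30-10:30, 11:45-13:00, 13:15-14:45 (invert busy blocks within the working day).
Wiremu free: 09:45-10:30, 11:30-13:00, 15:15-17:00.
Dmitri free: 09:00-10:15, 11:30-12:00, 12:45-14:15, 16:00-16:30.
Quinn ∩ Gita: 11:30-12:00, 13:00-13:30.
Quinn ∩ Gita ∩ Farrukh: 11:45-12:00, 13:15-13:30.
Quinn ∩ Gita ∩ Farrukh ∩ Wiremu: 11:45-12:00.
Quinn ∩ Gita ∩ Farrukh ∩ Wiremu ∩ Dmitri: 11:45-12:00.
No common window is at least 45 minutes long.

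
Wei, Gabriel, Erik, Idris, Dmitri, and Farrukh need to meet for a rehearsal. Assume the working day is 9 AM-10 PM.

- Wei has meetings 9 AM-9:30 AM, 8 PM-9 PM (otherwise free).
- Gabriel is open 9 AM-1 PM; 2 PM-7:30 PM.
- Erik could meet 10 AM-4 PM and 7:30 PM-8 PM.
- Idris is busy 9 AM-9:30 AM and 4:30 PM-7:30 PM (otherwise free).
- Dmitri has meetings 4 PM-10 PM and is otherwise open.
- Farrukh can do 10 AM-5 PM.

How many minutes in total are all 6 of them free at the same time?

Wei free: 09:30-20:00, 21:00-22:00 (invert busy blocks within the working day).
Gabriel free: 09:00-13:00, 14:00-19:30.
Erik free: 10:00-16:00, 19:30-20:00.
Idris free: 09:30-16:30, 19:30-22:00 (invert busy blocks within the working day).
Dmitri free: 09:00-16:00 (invert busy blocks within the working day).
Farrukh free: 10:00-17:00.
Wei ∩ Gabriel: 09:30-13:00, 14:00-19:30.
Wei ∩ Gabriel ∩ Erik: 10:00-13:00, 14:00-16:00.
Wei ∩ Gabriel ∩ Erik ∩ Idris: 10:00-13:00, 14:00-16:00.
Wei ∩ Gabriel ∩ Erik ∩ Idris ∩ Dmitri: 10:00-13:00, 14:00-16:00.
Wei ∩ Gabriel ∩ Erik ∩ Idris ∩ Dmitri ∩ Farrukh: 10:00-13:00, 14:00-16:00.
Summing the common windows: 180 + 120 = 300 minutes.

300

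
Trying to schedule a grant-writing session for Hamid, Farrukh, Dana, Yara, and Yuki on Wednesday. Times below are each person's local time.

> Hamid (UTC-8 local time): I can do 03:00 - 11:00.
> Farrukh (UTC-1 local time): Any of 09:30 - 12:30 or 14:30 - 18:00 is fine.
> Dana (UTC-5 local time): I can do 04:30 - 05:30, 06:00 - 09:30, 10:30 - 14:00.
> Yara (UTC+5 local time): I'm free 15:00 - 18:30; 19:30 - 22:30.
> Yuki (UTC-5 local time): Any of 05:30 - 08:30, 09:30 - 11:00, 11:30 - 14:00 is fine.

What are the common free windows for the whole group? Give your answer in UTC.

11:00-13:30, 15:30-16:00, 16:30-17:30

Hamid in UTC: 11:00-19:00 (add 8h to convert from UTC-8).
Farrukh in UTC: 10:30-13:30, 15:30-19:00 (add 1h to convert from UTC-1).
Dana in UTC: 09:30-10:30, 11:00-14:30, 15:30-19:00 (add 5h to convert from UTC-5).
Yara in UTC: 10:00-13:30, 14:30-17:30 (subtract 5h to convert from UTC+5).
Yuki in UTC: 10:30-13:30, 14:30-16:00, 16:30-19:00 (add 5h to convert from UTC-5).
Hamid ∩ Farrukh: 11:00-13:30, 15:30-19:00.
Hamid ∩ Farrukh ∩ Dana: 11:00-13:30, 15:30-19:00.
Hamid ∩ Farrukh ∩ Dana ∩ Yara: 11:00-13:30, 15:30-17:30.
Hamid ∩ Farrukh ∩ Dana ∩ Yara ∩ Yuki: 11:00-13:30, 15:30-16:00, 16:30-17:30.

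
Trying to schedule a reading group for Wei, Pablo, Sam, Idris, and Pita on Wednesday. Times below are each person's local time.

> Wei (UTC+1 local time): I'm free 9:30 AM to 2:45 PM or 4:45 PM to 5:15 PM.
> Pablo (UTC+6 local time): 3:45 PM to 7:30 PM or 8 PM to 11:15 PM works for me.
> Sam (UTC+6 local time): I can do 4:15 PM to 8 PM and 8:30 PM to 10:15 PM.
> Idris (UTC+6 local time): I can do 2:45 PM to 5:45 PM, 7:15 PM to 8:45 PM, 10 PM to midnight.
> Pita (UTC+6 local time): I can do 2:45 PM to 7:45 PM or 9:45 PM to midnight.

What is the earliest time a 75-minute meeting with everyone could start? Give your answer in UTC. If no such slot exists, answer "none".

10:15

Wei in UTC: 08:30-13:45, 15:45-16:15 (subtract 1h to convert from UTC+1).
Pablo in UTC: 09:45-13:30, 14:00-17:15 (subtract 6h to convert from UTC+6).
Sam in UTC: 10:15-14:00, 14:30-16:15 (subtract 6h to convert from UTC+6).
Idris in UTC: 08:45-11:45, 13:15-14:45, 16:00-18:00 (subtract 6h to convert from UTC+6).
Pita in UTC: 08:45-13:45, 15:45-18:00 (subtract 6h to convert from UTC+6).
Wei ∩ Pablo: 09:45-13:30, 15:45-16:15.
Wei ∩ Pablo ∩ Sam: 10:15-13:30, 15:45-16:15.
Wei ∩ Pablo ∩ Sam ∩ Idris: 10:15-11:45, 13:15-13:30, 16:00-16:15.
Wei ∩ Pablo ∩ Sam ∩ Idris ∩ Pita: 10:15-11:45, 13:15-13:30, 16:00-16:15.
Those are the intersection windows.
The first common window of at least 75 minutes is 10:15-11:45, so the earliest start is 10:15.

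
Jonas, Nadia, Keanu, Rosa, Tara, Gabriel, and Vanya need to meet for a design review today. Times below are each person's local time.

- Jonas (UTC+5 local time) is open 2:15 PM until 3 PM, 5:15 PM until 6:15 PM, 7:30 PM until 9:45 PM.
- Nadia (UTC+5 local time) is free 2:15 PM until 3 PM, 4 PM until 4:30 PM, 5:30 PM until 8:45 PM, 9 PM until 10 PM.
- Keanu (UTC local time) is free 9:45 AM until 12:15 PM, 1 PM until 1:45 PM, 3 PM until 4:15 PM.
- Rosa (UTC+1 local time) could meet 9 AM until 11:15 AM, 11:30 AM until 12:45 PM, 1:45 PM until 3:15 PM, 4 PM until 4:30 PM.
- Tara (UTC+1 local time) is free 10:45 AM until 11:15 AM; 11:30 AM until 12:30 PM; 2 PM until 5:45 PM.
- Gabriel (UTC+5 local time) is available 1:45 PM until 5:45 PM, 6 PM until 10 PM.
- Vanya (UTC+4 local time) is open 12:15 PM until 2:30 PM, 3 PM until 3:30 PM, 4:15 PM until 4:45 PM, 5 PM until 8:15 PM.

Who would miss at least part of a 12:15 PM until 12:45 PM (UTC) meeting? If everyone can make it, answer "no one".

Jonas in UTC: 09:15-10:00, 12:15-13:15, 14:30-16:45 (subtract 5h to convert from UTC+5).
Nadia in UTC: 09:15-10:00, 11:00-11:30, 12:30-15:45, 16:00-17:00 (subtract 5h to convert from UTC+5).
Keanu in UTC: 09:45-12:15, 13:00-13:45, 15:00-16:15.
Rosa in UTC: 08:00-10:15, 10:30-11:45, 12:45-14:15, 15:00-15:30 (subtract 1h to convert from UTC+1).
Tara in UTC: 09:45-10:15, 10:30-11:30, 13:00-16:45 (subtract 1h to convert from UTC+1).
Gabriel in UTC: 08:45-12:45, 13:00-17:00 (subtract 5h to convert from UTC+5).
Vanya in UTC: 08:15-10:30, 11:00-11:30, 12:15-12:45, 13:00-16:15 (subtract 4h to convert from UTC+4).
Jonas: free for 12:15-12:45. Nadia: not fully free for 12:15-12:45. Keanu: not fully free for 12:15-12:45. Rosa: not fully free for 12:15-12:45. Tara: not fully free for 12:15-12:45. Gabriel: free for 12:15-12:45. Vanya: free for 12:15-12:45.

Keanu, Nadia, Rosa, Tara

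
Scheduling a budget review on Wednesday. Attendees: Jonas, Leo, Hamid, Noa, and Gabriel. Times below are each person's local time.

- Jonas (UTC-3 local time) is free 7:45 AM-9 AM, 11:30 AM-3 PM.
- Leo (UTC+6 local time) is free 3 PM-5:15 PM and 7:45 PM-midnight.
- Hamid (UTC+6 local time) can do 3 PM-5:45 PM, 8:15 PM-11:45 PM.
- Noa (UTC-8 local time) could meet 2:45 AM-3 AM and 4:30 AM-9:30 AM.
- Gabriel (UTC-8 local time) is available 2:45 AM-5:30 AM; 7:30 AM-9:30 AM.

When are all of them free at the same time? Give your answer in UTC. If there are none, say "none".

10:45-11:00, 15:30-17:30

Jonas in UTC: 10:45-12:00, 14:30-18:00 (add 3h to convert from UTC-3).
Leo in UTC: 09:00-11:15, 13:45-18:00 (subtract 6h to convert from UTC+6).
Hamid in UTC: 09:00-11:45, 14:15-17:45 (subtract 6h to convert from UTC+6).
Noa in UTC: 10:45-11:00, 12:30-17:30 (add 8h to convert from UTC-8).
Gabriel in UTC: 10:45-13:30, 15:30-17:30 (add 8h to convert from UTC-8).
Jonas ∩ Leo: 10:45-11:15, 14:30-18:00.
Jonas ∩ Leo ∩ Hamid: 10:45-11:15, 14:30-17:45.
Jonas ∩ Leo ∩ Hamid ∩ Noa: 10:45-11:00, 14:30-17:30.
Jonas ∩ Leo ∩ Hamid ∩ Noa ∩ Gabriel: 10:45-11:00, 15:30-17:30.
So the common availability across everyone is 10:45-11:00, 15:30-17:30.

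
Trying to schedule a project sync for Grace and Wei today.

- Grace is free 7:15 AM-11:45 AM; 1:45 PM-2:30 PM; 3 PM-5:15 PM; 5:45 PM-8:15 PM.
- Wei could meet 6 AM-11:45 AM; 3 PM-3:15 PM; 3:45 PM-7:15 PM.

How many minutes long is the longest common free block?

Grace ∩ Wei: 07:15-11:45, 15:00-15:15, 15:45-17:15, 17:45-19:15.
Those are the intersection windows.
The longest is 07:15-11:45 at 270 minutes.

270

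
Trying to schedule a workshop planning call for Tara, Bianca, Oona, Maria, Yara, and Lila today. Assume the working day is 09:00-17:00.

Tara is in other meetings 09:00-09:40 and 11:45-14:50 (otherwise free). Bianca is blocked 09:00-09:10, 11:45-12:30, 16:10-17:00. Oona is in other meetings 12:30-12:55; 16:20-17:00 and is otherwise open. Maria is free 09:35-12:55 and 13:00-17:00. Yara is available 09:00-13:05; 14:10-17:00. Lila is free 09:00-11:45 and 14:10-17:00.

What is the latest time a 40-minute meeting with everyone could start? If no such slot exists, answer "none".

Tara free: 09:40-11:45, 14:50-17:00 (invert busy blocks within the working day).
Bianca free: 09:10-11:45, 12:30-16:10 (invert busy blocks within the working day).
Oona free: 09:00-12:30, 12:55-16:20 (invert busy blocks within the working day).
Maria free: 09:35-12:55, 13:00-17:00.
Yara free: 09:00-13:05, 14:10-17:00.
Lila free: 09:00-11:45, 14:10-17:00.
Tara ∩ Bianca: 09:40-11:45, 14:50-16:10.
Tara ∩ Bianca ∩ Oona: 09:40-11:45, 14:50-16:10.
Tara ∩ Bianca ∩ Oona ∩ Maria: 09:40-11:45, 14:50-16:10.
Tara ∩ Bianca ∩ Oona ∩ Maria ∩ Yara: 09:40-11:45, 14:50-16:10.
Tara ∩ Bianca ∩ Oona ∩ Maria ∩ Yara ∩ Lila: 09:40-11:45, 14:50-16:10.
Those are the intersection windows.
The last common window of at least 40 minutes is 14:50-16:10; a 40-minute meeting can start as late as 15:30 and still end by 16:10.

15:30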